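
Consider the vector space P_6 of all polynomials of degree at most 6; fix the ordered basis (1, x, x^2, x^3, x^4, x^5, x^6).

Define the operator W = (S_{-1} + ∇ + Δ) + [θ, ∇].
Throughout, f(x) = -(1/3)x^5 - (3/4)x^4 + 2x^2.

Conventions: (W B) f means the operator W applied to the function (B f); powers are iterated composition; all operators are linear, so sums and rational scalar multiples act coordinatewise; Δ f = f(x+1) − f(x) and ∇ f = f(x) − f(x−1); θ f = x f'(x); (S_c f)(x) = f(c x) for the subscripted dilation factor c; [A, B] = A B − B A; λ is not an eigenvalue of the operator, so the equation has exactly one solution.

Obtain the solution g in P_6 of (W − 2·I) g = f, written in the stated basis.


the result is g(x) = (1/9)x^5 + (47/36)x^4 + (67/27)x^3 + 20x^2 + (467/27)x + 1612/27

write g with unknown coordinates in the stated basis and equate coefficients in (W − 2·I) g = f
solving from the highest basis element down gives g = (1/9)x^5 + (47/36)x^4 + (67/27)x^3 + 20x^2 + (467/27)x + 1612/27
check: W g = -(1/9)x^5 + (67/36)x^4 + (134/27)x^3 + 42x^2 + (934/27)x + 3224/27
so W g − 2·g = -(1/3)x^5 - (3/4)x^4 + 2x^2 = f ✓


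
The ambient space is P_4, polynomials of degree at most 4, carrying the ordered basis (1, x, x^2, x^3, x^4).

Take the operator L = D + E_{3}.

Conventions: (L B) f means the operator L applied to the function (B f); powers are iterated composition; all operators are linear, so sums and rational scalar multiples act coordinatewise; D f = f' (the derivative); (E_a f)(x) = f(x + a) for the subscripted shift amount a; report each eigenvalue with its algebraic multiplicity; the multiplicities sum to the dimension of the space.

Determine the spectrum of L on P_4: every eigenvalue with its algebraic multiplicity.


λ = 1 (multiplicity 5)

image of 1: 1
image of x: x + 4
image of x^2: x^2 + 8x + 9
image of x^3: x^3 + 12x^2 + 27x + 27
image of x^4: x^4 + 16x^3 + 54x^2 + 108x + 81
the matrix is upper triangular; its diagonal is (1, 1, 1, 1, 1)
for a triangular matrix the eigenvalues are the diagonal entries, with algebraic multiplicity their repetition count


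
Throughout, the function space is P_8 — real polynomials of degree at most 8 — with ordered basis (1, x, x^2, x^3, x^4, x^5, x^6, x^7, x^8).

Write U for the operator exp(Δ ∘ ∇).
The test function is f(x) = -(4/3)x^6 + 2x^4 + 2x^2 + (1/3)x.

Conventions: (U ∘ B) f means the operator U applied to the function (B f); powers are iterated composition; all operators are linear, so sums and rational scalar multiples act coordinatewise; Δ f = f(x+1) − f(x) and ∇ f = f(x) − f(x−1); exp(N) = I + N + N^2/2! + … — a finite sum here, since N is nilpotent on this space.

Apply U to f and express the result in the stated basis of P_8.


g(x) = -(4/3)x^6 - 38x^4 - 254x^2 + (1/3)x - 632/3

order-1 term: -40x^4 - 16x^2 + 16/3
order-2 term: -240x^2 - 56
order-3 term: -160
the series for exp(Δ ∘ ∇) f terminates at order 3
exp(Δ ∘ ∇) f = -(4/3)x^6 - 38x^4 - 254x^2 + (1/3)x - 632/3


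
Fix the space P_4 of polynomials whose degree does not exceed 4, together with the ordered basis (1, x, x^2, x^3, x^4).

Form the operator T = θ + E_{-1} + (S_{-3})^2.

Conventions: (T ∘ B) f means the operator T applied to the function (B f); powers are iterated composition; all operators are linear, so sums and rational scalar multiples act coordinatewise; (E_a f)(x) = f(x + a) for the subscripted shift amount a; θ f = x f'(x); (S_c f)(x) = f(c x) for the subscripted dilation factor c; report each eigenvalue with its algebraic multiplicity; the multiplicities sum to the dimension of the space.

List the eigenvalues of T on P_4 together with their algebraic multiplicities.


image of 1: 2
image of x: 11x - 1
image of x^2: 84x^2 - 2x + 1
image of x^3: 733x^3 - 3x^2 + 3x - 1
image of x^4: 6566x^4 - 4x^3 + 6x^2 - 4x + 1
the matrix is upper triangular; its diagonal is (2, 11, 84, 733, 6566)
for a triangular matrix the eigenvalues are the diagonal entries, with algebraic multiplicity their repetition count

λ = 2 (multiplicity 1), λ = 11 (multiplicity 1), λ = 84 (multiplicity 1), λ = 733 (multiplicity 1), λ = 6566 (multiplicity 1)


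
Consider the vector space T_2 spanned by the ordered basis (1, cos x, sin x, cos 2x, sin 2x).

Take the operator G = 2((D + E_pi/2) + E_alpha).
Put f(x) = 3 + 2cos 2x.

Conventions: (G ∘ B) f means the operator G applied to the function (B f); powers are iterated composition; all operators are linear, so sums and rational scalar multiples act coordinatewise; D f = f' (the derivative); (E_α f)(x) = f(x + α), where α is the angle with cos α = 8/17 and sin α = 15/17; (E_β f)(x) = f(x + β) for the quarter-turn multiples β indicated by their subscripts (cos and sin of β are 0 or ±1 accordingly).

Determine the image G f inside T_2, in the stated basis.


the image equals g(x) = 12 - (1800/289)cos 2x - (3272/289)sin 2x

D f = -4sin 2x
E_pi/2 f = 3 - 2cos 2x
(D + E_pi/2) f = 3 - 2cos 2x - 4sin 2x
E_alpha f = 3 - (322/289)cos 2x - (480/289)sin 2x
((D + E_pi/2) + E_alpha) f = 6 - (900/289)cos 2x - (1636/289)sin 2x
(2((D + E_pi/2) + E_alpha)) f = 12 - (1800/289)cos 2x - (3272/289)sin 2x


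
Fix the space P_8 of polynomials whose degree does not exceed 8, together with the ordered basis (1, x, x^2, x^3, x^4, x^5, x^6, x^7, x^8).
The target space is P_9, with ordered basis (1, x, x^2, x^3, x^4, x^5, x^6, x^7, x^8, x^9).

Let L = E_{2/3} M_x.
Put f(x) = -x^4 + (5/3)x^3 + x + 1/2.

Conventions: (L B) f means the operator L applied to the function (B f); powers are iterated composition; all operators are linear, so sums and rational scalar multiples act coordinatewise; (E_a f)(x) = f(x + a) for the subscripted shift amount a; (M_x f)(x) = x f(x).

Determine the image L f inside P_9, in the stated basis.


g(x) = -x^5 - (5/3)x^4 + (67/27)x^2 + (457/162)x + 79/81

M_x f = -x^5 + (5/3)x^4 + x^2 + (1/2)x
E_{2/3} M_x f = -x^5 - (5/3)x^4 + (67/27)x^2 + (457/162)x + 79/81


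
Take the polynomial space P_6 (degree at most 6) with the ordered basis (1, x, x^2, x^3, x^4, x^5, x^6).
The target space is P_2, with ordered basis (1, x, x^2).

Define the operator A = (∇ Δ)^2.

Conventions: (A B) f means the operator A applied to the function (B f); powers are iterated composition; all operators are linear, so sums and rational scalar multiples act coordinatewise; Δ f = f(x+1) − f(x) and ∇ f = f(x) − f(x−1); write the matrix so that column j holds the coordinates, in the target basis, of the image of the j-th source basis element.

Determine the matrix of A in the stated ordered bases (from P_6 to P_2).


the matrix is [[0, 0, 0, 0, 24, 0, 120]; [0, 0, 0, 0, 0, 120, 0]; [0, 0, 0, 0, 0, 0, 360]] (rows listed top to bottom)

image of 1: 0
image of x: 0
image of x^2: 0
image of x^3: 0
image of x^4: 24
image of x^5: 120x
image of x^6: 360x^2 + 120
each image's coordinates form column j of the matrix


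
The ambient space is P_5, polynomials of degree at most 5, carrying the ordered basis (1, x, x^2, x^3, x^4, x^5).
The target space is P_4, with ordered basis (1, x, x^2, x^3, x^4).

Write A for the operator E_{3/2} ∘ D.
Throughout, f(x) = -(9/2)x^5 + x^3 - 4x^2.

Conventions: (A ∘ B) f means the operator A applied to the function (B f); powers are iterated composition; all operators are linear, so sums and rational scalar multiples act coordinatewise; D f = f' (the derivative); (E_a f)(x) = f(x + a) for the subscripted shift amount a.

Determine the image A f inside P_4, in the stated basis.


g(x) = -(45/2)x^4 - 135x^3 - (1203/4)x^2 - (1211/4)x - 3813/32

D f = -(45/2)x^4 + 3x^2 - 8x
E_{3/2} D f = -(45/2)x^4 - 135x^3 - (1203/4)x^2 - (1211/4)x - 3813/32


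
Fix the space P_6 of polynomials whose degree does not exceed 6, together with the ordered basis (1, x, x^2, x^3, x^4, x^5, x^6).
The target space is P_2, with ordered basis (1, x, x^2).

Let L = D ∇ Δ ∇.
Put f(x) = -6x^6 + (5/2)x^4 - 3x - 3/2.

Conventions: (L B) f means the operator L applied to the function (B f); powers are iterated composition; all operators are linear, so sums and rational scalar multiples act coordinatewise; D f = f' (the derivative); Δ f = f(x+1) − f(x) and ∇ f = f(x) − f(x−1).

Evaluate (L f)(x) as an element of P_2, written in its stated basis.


∇ f = -36x^5 + 90x^4 - 110x^3 + 75x^2 - 26x + 1/2
Δ ∇ f = -180x^4 - 150x^2 - 7
∇ (Δ ∇) f = -720x^3 + 1080x^2 - 1020x + 330
D ∇ (Δ ∇) f = -2160x^2 + 2160x - 1020

g(x) = -2160x^2 + 2160x - 1020


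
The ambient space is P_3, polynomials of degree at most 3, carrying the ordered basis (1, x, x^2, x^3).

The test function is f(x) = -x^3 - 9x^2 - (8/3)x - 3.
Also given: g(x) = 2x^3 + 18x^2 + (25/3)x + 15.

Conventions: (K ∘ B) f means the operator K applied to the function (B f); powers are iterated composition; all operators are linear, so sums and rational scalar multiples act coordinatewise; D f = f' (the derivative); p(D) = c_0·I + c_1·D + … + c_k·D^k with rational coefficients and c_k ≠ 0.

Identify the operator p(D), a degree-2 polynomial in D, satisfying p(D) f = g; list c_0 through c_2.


c_0 = -2, c_1 = 0, c_2 = -1/2

D^0 f = -x^3 - 9x^2 - (8/3)x - 3
D^1 f = -3x^2 - 18x - 8/3
D^2 f = -6x - 18
matching coefficients of g against c_0 f + c_1 Df + … from the top degree down determines the c_i
solution: c_0 = -2, c_1 = 0, c_2 = -1/2


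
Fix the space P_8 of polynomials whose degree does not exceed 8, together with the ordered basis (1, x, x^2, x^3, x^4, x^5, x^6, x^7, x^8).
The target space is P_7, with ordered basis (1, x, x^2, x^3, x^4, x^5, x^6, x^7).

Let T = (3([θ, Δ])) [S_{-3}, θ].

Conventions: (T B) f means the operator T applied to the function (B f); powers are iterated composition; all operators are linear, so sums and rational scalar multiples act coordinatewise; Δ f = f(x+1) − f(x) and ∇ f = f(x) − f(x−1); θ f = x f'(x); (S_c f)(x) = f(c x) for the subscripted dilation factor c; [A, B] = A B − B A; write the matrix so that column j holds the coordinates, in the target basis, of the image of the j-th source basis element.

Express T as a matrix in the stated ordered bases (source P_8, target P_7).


the matrix is [[0, 0, 0, 0, 0, 0, 0, 0, 0]; [0, 0, 0, 0, 0, 0, 0, 0, 0]; [0, 0, 0, 0, 0, 0, 0, 0, 0]; [0, 0, 0, 0, 0, 0, 0, 0, 0]; [0, 0, 0, 0, 0, 0, 0, 0, 0]; [0, 0, 0, 0, 0, 0, 0, 0, 0]; [0, 0, 0, 0, 0, 0, 0, 0, 0]; [0, 0, 0, 0, 0, 0, 0, 0, 0]] (rows listed top to bottom)

image of 1: 0
image of x: 0
image of x^2: 0
image of x^3: 0
image of x^4: 0
image of x^5: 0
image of x^6: 0
image of x^7: 0
image of x^8: 0
each image's coordinates form column j of the matrix


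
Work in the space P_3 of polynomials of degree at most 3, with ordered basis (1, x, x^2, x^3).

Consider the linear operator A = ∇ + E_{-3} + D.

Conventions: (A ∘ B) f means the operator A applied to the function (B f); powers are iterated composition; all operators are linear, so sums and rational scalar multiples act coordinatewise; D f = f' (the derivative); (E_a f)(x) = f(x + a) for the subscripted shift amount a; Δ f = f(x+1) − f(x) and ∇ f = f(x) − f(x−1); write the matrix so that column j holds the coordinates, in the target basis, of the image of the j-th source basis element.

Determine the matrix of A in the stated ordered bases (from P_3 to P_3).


image of 1: 1
image of x: x - 1
image of x^2: x^2 - 2x + 8
image of x^3: x^3 - 3x^2 + 24x - 26
each image's coordinates form column j of the matrix

the matrix is [[1, -1, 8, -26]; [0, 1, -2, 24]; [0, 0, 1, -3]; [0, 0, 0, 1]] (rows listed top to bottom)


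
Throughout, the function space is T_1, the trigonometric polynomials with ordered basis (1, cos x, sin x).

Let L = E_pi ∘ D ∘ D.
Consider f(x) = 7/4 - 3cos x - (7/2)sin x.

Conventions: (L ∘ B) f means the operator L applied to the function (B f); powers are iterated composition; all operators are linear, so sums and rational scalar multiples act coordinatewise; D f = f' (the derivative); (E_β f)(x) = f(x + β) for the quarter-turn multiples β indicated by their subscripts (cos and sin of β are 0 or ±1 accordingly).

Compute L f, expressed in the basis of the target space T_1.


D f = -(7/2)cos x + 3sin x
D D f = 3cos x + (7/2)sin x
E_pi D D f = -3cos x - (7/2)sin x

the image equals g(x) = -3cos x - (7/2)sin x


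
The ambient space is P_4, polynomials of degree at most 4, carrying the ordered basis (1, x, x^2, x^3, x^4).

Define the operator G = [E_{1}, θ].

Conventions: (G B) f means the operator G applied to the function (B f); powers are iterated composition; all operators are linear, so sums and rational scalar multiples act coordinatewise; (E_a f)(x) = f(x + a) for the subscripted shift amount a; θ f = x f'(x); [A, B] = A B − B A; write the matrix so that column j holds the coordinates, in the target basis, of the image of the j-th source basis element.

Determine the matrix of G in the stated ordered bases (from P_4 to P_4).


the matrix is [[0, 1, 2, 3, 4]; [0, 0, 2, 6, 12]; [0, 0, 0, 3, 12]; [0, 0, 0, 0, 4]; [0, 0, 0, 0, 0]] (rows listed top to bottom)

image of 1: 0
image of x: 1
image of x^2: 2x + 2
image of x^3: 3x^2 + 6x + 3
image of x^4: 4x^3 + 12x^2 + 12x + 4
each image's coordinates form column j of the matrix


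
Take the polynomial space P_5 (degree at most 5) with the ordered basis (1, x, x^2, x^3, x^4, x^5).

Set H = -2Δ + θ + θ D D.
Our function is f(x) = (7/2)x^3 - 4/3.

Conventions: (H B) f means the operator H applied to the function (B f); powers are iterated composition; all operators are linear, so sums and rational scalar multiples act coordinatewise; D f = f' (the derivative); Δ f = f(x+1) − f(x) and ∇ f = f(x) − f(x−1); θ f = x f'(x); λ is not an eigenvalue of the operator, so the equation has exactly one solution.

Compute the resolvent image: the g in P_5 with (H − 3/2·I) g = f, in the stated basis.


the image equals g(x) = (7/3)x^3 + 28x^2 - 224x + 2332/9

write g with unknown coordinates in the stated basis and equate coefficients in (H − 3/2·I) g = f
solving from the highest basis element down gives g = (7/3)x^3 + 28x^2 - 224x + 2332/9
check: H g = 7x^3 + 42x^2 - 336x + 1162/3
so H g − 3/2·g = (7/2)x^3 - 4/3 = f ✓


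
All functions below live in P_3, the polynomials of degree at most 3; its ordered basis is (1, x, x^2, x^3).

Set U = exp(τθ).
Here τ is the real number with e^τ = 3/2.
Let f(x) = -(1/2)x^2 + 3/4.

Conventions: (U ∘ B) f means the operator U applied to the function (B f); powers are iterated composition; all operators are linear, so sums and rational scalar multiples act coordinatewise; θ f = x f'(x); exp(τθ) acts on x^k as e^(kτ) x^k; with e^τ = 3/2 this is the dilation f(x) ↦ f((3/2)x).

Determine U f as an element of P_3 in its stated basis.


the image equals g(x) = -(9/8)x^2 + 3/4

exp(τθ) x^k = e^(kτ) x^k; with e^τ = 3/2 this sends x^k to (3/2)^k x^k
x^2 ↦ 9/4 x^2
applying this coordinatewise to f: exp(τθ) f = -(9/8)x^2 + 3/4


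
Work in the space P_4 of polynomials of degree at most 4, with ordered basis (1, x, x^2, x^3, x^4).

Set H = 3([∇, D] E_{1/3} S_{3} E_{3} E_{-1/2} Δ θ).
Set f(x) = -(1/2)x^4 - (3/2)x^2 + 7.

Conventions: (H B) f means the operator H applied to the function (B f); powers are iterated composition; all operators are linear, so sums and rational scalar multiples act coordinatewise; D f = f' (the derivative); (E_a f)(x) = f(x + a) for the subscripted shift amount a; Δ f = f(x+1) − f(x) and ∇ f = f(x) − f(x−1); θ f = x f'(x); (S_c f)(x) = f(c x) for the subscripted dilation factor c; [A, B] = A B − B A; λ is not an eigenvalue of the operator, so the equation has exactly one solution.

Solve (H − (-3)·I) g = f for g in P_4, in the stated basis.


the image equals g(x) = -(1/6)x^4 - (1/2)x^2 + 7/3

write g with unknown coordinates in the stated basis and equate coefficients in (H − (-3)·I) g = f
solving from the highest basis element down gives g = -(1/6)x^4 - (1/2)x^2 + 7/3
check: H g = 0
so H g − (-3)·g = -(1/2)x^4 - (3/2)x^2 + 7 = f ✓


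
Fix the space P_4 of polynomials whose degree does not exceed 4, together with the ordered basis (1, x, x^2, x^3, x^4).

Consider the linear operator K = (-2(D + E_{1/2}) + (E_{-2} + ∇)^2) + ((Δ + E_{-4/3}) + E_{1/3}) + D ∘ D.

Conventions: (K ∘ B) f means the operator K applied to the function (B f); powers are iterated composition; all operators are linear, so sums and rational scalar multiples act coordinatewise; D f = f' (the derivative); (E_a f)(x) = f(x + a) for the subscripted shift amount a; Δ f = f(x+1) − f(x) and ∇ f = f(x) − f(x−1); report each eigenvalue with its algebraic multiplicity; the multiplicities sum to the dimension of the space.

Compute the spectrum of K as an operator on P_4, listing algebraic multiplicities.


image of 1: 1
image of x: x - 5
image of x^2: x^2 - 10x + 223/18
image of x^3: x^3 - 15x^2 + (223/6)x - 403/12
image of x^4: x^4 - 20x^3 + (223/3)x^2 - (403/3)x + 93343/648
the matrix is upper triangular; its diagonal is (1, 1, 1, 1, 1)
for a triangular matrix the eigenvalues are the diagonal entries, with algebraic multiplicity their repetition count

λ = 1 (multiplicity 5)


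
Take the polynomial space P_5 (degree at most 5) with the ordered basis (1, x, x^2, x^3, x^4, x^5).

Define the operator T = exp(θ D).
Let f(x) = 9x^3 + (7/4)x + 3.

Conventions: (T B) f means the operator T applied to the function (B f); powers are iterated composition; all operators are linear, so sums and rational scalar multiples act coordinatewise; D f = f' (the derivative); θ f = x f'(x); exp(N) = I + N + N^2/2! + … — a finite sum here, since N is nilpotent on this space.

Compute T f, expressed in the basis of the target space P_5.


the image equals g(x) = 9x^3 + 54x^2 + (223/4)x + 3

order-1 term: 54x^2
order-2 term: 54x
the series for exp(θ D) f terminates at order 2
exp(θ D) f = 9x^3 + 54x^2 + (223/4)x + 3


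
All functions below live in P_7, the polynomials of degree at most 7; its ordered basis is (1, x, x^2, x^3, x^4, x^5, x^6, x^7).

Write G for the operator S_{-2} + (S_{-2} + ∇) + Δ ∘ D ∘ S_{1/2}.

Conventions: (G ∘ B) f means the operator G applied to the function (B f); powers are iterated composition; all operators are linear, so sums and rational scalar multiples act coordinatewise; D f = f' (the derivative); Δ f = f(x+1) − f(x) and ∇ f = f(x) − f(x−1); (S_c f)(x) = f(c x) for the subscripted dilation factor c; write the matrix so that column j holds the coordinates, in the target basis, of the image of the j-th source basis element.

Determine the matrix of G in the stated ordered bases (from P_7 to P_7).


the matrix is [[2, 1, -1/2, 11/8, -3/4, 37/32, -29/32, 135/128]; [0, -4, 2, -9/4, 19/4, -35/8, 207/32, -427/64]; [0, 0, 8, 3, -21/4, 175/16, -225/16, 2793/128]; [0, 0, 0, -16, 4, -75/8, 335/16, -1085/32]; [0, 0, 0, 0, 32, 5, -465/32, 4585/128]; [0, 0, 0, 0, 0, -64, 6, -1323/64]; [0, 0, 0, 0, 0, 0, 128, 7]; [0, 0, 0, 0, 0, 0, 0, -256]] (rows listed top to bottom)

image of 1: 2
image of x: -4x + 1
image of x^2: 8x^2 + 2x - 1/2
image of x^3: -16x^3 + 3x^2 - (9/4)x + 11/8
image of x^4: 32x^4 + 4x^3 - (21/4)x^2 + (19/4)x - 3/4
image of x^5: -64x^5 + 5x^4 - (75/8)x^3 + (175/16)x^2 - (35/8)x + 37/32
image of x^6: 128x^6 + 6x^5 - (465/32)x^4 + (335/16)x^3 - (225/16)x^2 + (207/32)x - 29/32
image of x^7: -256x^7 + 7x^6 - (1323/64)x^5 + (4585/128)x^4 - (1085/32)x^3 + (2793/128)x^2 - (427/64)x + 135/128
each image's coordinates form column j of the matrix


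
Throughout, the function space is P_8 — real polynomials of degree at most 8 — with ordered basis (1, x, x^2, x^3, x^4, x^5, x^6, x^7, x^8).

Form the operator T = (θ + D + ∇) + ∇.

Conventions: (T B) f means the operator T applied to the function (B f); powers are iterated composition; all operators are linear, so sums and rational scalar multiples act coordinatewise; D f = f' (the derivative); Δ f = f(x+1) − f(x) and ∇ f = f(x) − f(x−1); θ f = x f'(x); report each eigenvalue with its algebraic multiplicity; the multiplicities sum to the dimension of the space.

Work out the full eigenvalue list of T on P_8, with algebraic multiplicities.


λ = 0 (multiplicity 1), λ = 1 (multiplicity 1), λ = 2 (multiplicity 1), λ = 3 (multiplicity 1), λ = 4 (multiplicity 1), λ = 5 (multiplicity 1), λ = 6 (multiplicity 1), λ = 7 (multiplicity 1), λ = 8 (multiplicity 1)

image of 1: 0
image of x: x + 3
image of x^2: 2x^2 + 6x - 2
image of x^3: 3x^3 + 9x^2 - 6x + 2
image of x^4: 4x^4 + 12x^3 - 12x^2 + 8x - 2
image of x^5: 5x^5 + 15x^4 - 20x^3 + 20x^2 - 10x + 2
image of x^6: 6x^6 + 18x^5 - 30x^4 + 40x^3 - 30x^2 + 12x - 2
image of x^7: 7x^7 + 21x^6 - 42x^5 + 70x^4 - 70x^3 + 42x^2 - 14x + 2
image of x^8: 8x^8 + 24x^7 - 56x^6 + 112x^5 - 140x^4 + 112x^3 - 56x^2 + 16x - 2
the matrix is upper triangular; its diagonal is (0, 1, 2, 3, 4, 5, 6, 7, 8)
for a triangular matrix the eigenvalues are the diagonal entries, with algebraic multiplicity their repetition count


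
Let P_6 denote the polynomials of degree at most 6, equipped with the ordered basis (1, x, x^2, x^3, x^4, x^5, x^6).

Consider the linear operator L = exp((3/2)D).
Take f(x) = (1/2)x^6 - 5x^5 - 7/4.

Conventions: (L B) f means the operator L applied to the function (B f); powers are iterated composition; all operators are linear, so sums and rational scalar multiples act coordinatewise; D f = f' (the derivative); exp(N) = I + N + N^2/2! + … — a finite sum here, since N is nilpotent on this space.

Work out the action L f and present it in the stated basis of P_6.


order-1 term: (9/2)x^5 - (75/2)x^4
order-2 term: (135/8)x^4 - (225/2)x^3
order-3 term: (135/4)x^3 - (675/4)x^2
order-4 term: (1215/32)x^2 - (2025/16)x
order-5 term: (729/32)x - 1215/32
order-6 term: 729/128
the series for exp((3/2)D) f terminates at order 6
exp((3/2)D) f = (1/2)x^6 - (1/2)x^5 - (165/8)x^4 - (315/4)x^3 - (4185/32)x^2 - (3321/32)x - 4355/128

the image equals g(x) = (1/2)x^6 - (1/2)x^5 - (165/8)x^4 - (315/4)x^3 - (4185/32)x^2 - (3321/32)x - 4355/128


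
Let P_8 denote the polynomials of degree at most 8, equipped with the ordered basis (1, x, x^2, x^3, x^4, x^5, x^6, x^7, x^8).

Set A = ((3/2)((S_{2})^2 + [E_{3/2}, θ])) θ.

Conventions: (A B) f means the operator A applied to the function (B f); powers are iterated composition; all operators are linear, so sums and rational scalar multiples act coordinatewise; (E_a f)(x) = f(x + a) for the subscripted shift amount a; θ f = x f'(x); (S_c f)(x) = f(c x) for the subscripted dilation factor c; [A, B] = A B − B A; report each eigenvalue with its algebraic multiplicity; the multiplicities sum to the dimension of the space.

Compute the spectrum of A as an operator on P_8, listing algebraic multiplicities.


image of 1: 0
image of x: 6x + 9/4
image of x^2: 48x^2 + 9x + 27/2
image of x^3: 288x^3 + (81/4)x^2 + (243/4)x + 729/16
image of x^4: 1536x^4 + 36x^3 + 162x^2 + 243x + 243/2
image of x^5: 7680x^5 + (225/4)x^4 + (675/2)x^3 + (6075/8)x^2 + (6075/8)x + 18225/64
image of x^6: 36864x^6 + 81x^5 + (1215/2)x^4 + (3645/2)x^3 + (10935/4)x^2 + (32805/16)x + 19683/32
image of x^7: 172032x^7 + (441/4)x^6 + (3969/4)x^5 + (59535/16)x^4 + (59535/8)x^3 + (535815/64)x^2 + (321489/64)x + 321489/256
image of x^8: 786432x^8 + 144x^7 + 1512x^6 + 6804x^5 + 17010x^4 + 25515x^3 + (45927/2)x^2 + (45927/4)x + 19683/8
the matrix is upper triangular; its diagonal is (0, 6, 48, 288, 1536, 7680, 36864, 172032, 786432)
for a triangular matrix the eigenvalues are the diagonal entries, with algebraic multiplicity their repetition count

λ = 0 (multiplicity 1), λ = 6 (multiplicity 1), λ = 48 (multiplicity 1), λ = 288 (multiplicity 1), λ = 1536 (multiplicity 1), λ = 7680 (multiplicity 1), λ = 36864 (multiplicity 1), λ = 172032 (multiplicity 1), λ = 786432 (multiplicity 1)


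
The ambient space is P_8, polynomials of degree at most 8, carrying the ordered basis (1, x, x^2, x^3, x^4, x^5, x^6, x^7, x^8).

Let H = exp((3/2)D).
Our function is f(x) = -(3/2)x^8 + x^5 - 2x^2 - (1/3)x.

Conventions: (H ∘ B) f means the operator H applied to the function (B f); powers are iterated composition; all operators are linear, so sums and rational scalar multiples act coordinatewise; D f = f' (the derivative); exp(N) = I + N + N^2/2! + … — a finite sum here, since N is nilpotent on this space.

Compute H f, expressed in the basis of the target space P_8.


the image equals g(x) = -(3/2)x^8 - 18x^7 - (189/2)x^6 - (565/2)x^5 - (8385/16)x^4 - (4923/8)x^3 - (14293/32)x^2 - (17861/96)x - 18355/512

order-1 term: -18x^7 + (15/2)x^4 - 6x - 1/2
order-2 term: -(189/2)x^6 + (45/2)x^3 - 9/2
order-3 term: -(567/2)x^5 + (135/4)x^2
order-4 term: -(8505/16)x^4 + (405/16)x
order-5 term: -(5103/8)x^3 + 243/32
order-6 term: -(15309/32)x^2
order-7 term: -(6561/32)x
order-8 term: -19683/512
the series for exp((3/2)D) f terminates at order 8
exp((3/2)D) f = -(3/2)x^8 - 18x^7 - (189/2)x^6 - (565/2)x^5 - (8385/16)x^4 - (4923/8)x^3 - (14293/32)x^2 - (17861/96)x - 18355/512


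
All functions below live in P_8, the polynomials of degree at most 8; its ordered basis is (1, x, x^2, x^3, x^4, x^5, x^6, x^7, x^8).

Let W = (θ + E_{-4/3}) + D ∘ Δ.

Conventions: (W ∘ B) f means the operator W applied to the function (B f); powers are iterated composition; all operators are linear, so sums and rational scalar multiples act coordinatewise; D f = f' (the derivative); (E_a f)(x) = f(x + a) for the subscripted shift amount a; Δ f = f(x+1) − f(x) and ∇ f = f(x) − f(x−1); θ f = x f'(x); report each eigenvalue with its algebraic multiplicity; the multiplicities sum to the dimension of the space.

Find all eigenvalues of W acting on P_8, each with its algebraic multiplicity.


image of 1: 1
image of x: 2x - 4/3
image of x^2: 3x^2 - (8/3)x + 34/9
image of x^3: 4x^3 - 4x^2 + (34/3)x + 17/27
image of x^4: 5x^4 - (16/3)x^3 + (68/3)x^2 + (68/27)x + 580/81
image of x^5: 6x^5 - (20/3)x^4 + (340/9)x^3 + (170/27)x^2 + (2900/81)x + 191/243
image of x^6: 7x^6 - 8x^5 + (170/3)x^4 + (340/27)x^3 + (2900/27)x^2 + (382/81)x + 8470/729
image of x^7: 8x^7 - (28/3)x^6 + (238/3)x^5 + (595/27)x^4 + (20300/81)x^3 + (1337/81)x^2 + (59290/729)x - 1075/2187
image of x^8: 9x^8 - (32/3)x^7 + (952/9)x^6 + (952/27)x^5 + (40600/81)x^4 + (10696/243)x^3 + (237160/729)x^2 - (8600/2187)x + 118024/6561
the matrix is upper triangular; its diagonal is (1, 2, 3, 4, 5, 6, 7, 8, 9)
for a triangular matrix the eigenvalues are the diagonal entries, with algebraic multiplicity their repetition count

λ = 1 (multiplicity 1), λ = 2 (multiplicity 1), λ = 3 (multiplicity 1), λ = 4 (multiplicity 1), λ = 5 (multiplicity 1), λ = 6 (multiplicity 1), λ = 7 (multiplicity 1), λ = 8 (multiplicity 1), λ = 9 (multiplicity 1)


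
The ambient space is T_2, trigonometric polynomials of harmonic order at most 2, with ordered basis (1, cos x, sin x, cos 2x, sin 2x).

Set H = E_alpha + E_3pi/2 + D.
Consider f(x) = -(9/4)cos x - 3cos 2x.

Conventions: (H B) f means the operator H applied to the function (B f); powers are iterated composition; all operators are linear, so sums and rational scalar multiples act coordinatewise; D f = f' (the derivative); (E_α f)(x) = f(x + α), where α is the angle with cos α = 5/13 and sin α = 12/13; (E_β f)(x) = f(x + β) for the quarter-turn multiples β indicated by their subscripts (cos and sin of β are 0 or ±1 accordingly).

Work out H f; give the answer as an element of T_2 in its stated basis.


E_alpha f = -(45/52)cos x + (27/13)sin x + (357/169)cos 2x + (360/169)sin 2x
E_3pi/2 f = -(9/4)sin x + 3cos 2x
D f = (9/4)sin x + 6sin 2x
(E_alpha + E_3pi/2 + D) f = -(45/52)cos x + (27/13)sin x + (864/169)cos 2x + (1374/169)sin 2x

g(x) = -(45/52)cos x + (27/13)sin x + (864/169)cos 2x + (1374/169)sin 2x


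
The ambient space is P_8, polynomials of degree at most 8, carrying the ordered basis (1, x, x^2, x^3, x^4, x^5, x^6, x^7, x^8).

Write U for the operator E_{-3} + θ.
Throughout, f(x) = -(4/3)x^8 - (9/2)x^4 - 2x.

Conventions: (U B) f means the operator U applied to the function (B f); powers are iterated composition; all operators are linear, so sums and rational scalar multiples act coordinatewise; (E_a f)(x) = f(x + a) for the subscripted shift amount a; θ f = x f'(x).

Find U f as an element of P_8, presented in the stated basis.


the result is g(x) = -12x^8 + 32x^7 - 336x^6 + 2016x^5 - (15165/2)x^4 + 18198x^3 - 27459x^2 + 23810x - 18213/2

E_{-3} f = -(4/3)x^8 + 32x^7 - 336x^6 + 2016x^5 - (15129/2)x^4 + 18198x^3 - 27459x^2 + 23812x - 18213/2
θ f = -(32/3)x^8 - 18x^4 - 2x
(E_{-3} + θ) f = -12x^8 + 32x^7 - 336x^6 + 2016x^5 - (15165/2)x^4 + 18198x^3 - 27459x^2 + 23810x - 18213/2


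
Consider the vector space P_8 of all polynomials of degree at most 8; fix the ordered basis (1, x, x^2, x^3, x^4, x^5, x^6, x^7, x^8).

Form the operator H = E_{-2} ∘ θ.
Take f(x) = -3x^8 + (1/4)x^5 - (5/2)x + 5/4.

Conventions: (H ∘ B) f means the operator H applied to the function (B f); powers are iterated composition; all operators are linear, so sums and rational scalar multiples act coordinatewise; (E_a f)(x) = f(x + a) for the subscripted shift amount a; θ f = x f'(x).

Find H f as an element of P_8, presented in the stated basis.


the image equals g(x) = -24x^8 + 384x^7 - 2688x^6 + (43013/4)x^5 - (53785/2)x^4 + 43058x^3 - 43108x^2 + (49347/2)x - 6179

θ f = -24x^8 + (5/4)x^5 - (5/2)x
E_{-2} θ f = -24x^8 + 384x^7 - 2688x^6 + (43013/4)x^5 - (53785/2)x^4 + 43058x^3 - 43108x^2 + (49347/2)x - 6179


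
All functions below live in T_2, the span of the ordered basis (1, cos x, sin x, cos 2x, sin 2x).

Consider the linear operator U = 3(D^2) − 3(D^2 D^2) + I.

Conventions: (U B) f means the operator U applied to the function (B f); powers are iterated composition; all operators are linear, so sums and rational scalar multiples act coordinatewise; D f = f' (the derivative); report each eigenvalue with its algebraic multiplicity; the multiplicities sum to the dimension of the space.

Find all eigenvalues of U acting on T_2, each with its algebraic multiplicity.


image of 1: 1
image of cos x: -5cos x
image of sin x: -5sin x
image of cos 2x: -59cos 2x
image of sin 2x: -59sin 2x
the matrix is diagonal; its diagonal is (1, -5, -5, -59, -59)
for a triangular matrix the eigenvalues are the diagonal entries, with algebraic multiplicity their repetition count

λ = -59 (multiplicity 2), λ = -5 (multiplicity 2), λ = 1 (multiplicity 1)


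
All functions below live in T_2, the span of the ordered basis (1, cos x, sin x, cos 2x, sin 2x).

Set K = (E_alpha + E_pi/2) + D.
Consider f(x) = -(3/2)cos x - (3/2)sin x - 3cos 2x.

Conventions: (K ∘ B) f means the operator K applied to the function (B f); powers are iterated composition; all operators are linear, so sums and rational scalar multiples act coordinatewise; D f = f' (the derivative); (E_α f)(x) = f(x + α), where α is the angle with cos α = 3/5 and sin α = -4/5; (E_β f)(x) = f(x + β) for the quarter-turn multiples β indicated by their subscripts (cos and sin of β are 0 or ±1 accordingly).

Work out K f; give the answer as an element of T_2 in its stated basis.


the image equals g(x) = -(27/10)cos x + (9/10)sin x + (96/25)cos 2x + (78/25)sin 2x

E_alpha f = (3/10)cos x - (21/10)sin x + (21/25)cos 2x - (72/25)sin 2x
E_pi/2 f = -(3/2)cos x + (3/2)sin x + 3cos 2x
(E_alpha + E_pi/2) f = -(6/5)cos x - (3/5)sin x + (96/25)cos 2x - (72/25)sin 2x
D f = -(3/2)cos x + (3/2)sin x + 6sin 2x
((E_alpha + E_pi/2) + D) f = -(27/10)cos x + (9/10)sin x + (96/25)cos 2x + (78/25)sin 2x


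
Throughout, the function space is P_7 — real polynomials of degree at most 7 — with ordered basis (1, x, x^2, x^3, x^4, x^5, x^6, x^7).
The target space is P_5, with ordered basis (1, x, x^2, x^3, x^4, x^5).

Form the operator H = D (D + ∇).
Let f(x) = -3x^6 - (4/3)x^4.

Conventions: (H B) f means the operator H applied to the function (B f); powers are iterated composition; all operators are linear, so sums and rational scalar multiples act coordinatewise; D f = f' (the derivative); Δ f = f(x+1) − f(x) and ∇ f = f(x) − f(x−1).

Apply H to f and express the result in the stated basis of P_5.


the result is g(x) = -180x^4 + 180x^3 - 212x^2 + 106x - 70/3

D f = -18x^5 - (16/3)x^3
∇ f = -18x^5 + 45x^4 - (196/3)x^3 + 53x^2 - (70/3)x + 13/3
(D + ∇) f = -36x^5 + 45x^4 - (212/3)x^3 + 53x^2 - (70/3)x + 13/3
D (D + ∇) f = -180x^4 + 180x^3 - 212x^2 + 106x - 70/3


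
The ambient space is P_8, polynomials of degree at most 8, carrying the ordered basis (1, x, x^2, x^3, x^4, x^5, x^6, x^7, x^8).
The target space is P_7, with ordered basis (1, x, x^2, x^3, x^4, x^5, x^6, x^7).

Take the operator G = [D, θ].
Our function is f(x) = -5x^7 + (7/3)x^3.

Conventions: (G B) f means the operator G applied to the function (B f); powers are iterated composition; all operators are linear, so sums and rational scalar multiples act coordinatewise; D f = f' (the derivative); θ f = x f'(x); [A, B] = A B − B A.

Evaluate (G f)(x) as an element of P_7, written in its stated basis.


θ f = -35x^7 + 7x^3
D θ f = -245x^6 + 21x^2
D f = -35x^6 + 7x^2
θ D f = -210x^6 + 14x^2
[D, θ] f = -35x^6 + 7x^2

the image equals g(x) = -35x^6 + 7x^2


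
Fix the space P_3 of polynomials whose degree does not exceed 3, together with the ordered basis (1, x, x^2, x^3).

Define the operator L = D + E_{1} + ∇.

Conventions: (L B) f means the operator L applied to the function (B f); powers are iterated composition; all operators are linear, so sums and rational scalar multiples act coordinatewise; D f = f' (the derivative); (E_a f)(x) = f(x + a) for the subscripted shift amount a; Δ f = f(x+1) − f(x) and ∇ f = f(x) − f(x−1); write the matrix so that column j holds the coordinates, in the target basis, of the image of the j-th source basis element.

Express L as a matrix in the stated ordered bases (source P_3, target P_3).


image of 1: 1
image of x: x + 3
image of x^2: x^2 + 6x
image of x^3: x^3 + 9x^2 + 2
each image's coordinates form column j of the matrix

the matrix is [[1, 3, 0, 2]; [0, 1, 6, 0]; [0, 0, 1, 9]; [0, 0, 0, 1]] (rows listed top to bottom)


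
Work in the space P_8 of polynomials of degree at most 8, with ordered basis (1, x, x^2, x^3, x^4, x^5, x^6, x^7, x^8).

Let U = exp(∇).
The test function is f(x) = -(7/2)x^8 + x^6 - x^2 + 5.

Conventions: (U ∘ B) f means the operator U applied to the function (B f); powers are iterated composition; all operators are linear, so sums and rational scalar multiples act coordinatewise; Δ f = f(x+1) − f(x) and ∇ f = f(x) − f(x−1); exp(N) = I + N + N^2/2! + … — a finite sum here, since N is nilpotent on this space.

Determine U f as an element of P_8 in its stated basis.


g(x) = -(7/2)x^8 - 28x^7 + x^6 + 202x^5 - 245x^4 - 412x^3 + 896x^2 - 242x - 179

order-1 term: -28x^7 + 98x^6 - 190x^5 + 230x^4 - 176x^3 + 83x^2 - 24x + 7/2
order-2 term: -98x^6 + 588x^5 - 1700x^4 + 2880x^3 - 2933x^2 + 1674x - 829/2
order-3 term: -196x^5 + 1470x^4 - 4880x^3 + 8730x^2 - 8278x + 3291
order-4 term: -245x^4 + 1960x^3 - 6355x^2 + 9740x - 11777/2
order-5 term: -196x^3 + 1470x^2 - 3914x + 3660
order-6 term: -98x^2 + 588x - 930
order-7 term: -28x + 98
order-8 term: -7/2
the series for exp(∇) f terminates at order 8
exp(∇) f = -(7/2)x^8 - 28x^7 + x^6 + 202x^5 - 245x^4 - 412x^3 + 896x^2 - 242x - 179


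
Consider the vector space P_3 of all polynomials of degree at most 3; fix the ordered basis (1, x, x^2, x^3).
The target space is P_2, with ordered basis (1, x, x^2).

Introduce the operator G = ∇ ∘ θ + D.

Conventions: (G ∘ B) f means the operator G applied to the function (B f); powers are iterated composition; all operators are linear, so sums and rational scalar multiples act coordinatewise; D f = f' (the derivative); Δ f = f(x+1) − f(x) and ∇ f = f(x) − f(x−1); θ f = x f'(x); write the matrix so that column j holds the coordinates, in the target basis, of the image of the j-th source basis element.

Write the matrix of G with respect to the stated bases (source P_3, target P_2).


the matrix is [[0, 2, -2, 3]; [0, 0, 6, -9]; [0, 0, 0, 12]] (rows listed top to bottom)

image of 1: 0
image of x: 2
image of x^2: 6x - 2
image of x^3: 12x^2 - 9x + 3
each image's coordinates form column j of the matrix


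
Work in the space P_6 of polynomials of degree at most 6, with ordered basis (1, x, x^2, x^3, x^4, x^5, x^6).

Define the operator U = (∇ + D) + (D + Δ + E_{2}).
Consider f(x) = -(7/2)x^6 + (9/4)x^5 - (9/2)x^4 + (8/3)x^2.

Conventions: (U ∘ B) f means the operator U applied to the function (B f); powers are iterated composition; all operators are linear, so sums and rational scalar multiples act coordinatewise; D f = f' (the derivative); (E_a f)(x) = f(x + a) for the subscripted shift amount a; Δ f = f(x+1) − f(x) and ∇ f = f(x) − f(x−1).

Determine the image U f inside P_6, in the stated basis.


the result is g(x) = -(7/2)x^6 - (495/4)x^5 - 147x^4 - 718x^3 - (2161/3)x^2 - 682x - 1253/6

∇ f = -21x^5 + (255/4)x^4 - (221/2)x^3 + 102x^2 - (539/12)x + 91/12
D f = -21x^5 + (45/4)x^4 - 18x^3 + (16/3)x
(∇ + D) f = -42x^5 + 75x^4 - (257/2)x^3 + 102x^2 - (475/12)x + 91/12
D f = -21x^5 + (45/4)x^4 - 18x^3 + (16/3)x
Δ f = -21x^5 - (165/4)x^4 - (131/2)x^3 - 57x^2 - (269/12)x - 37/12
E_{2} f = -(7/2)x^6 - (159/4)x^5 - 192x^4 - 506x^3 - (2296/3)x^2 - (1876/3)x - 640/3
(D + Δ + E_{2}) f = -(7/2)x^6 - (327/4)x^5 - 222x^4 - (1179/2)x^3 - (2467/3)x^2 - (7709/12)x - 2597/12
((∇ + D) + (D + Δ + E_{2})) f = -(7/2)x^6 - (495/4)x^5 - 147x^4 - 718x^3 - (2161/3)x^2 - 682x - 1253/6


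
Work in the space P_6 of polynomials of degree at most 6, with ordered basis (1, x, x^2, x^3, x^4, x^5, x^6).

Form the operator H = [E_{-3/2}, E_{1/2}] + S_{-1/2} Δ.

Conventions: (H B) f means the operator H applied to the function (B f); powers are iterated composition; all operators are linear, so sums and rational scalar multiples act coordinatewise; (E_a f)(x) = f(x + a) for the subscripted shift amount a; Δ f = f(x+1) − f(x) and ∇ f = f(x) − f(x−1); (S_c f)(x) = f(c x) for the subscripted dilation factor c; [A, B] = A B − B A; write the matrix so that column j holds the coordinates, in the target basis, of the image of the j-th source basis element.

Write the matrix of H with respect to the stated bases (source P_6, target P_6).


image of 1: 0
image of x: 1
image of x^2: -x + 1
image of x^3: (3/4)x^2 - (3/2)x + 1
image of x^4: -(1/2)x^3 + (3/2)x^2 - 2x + 1
image of x^5: (5/16)x^4 - (5/4)x^3 + (5/2)x^2 - (5/2)x + 1
image of x^6: -(3/16)x^5 + (15/16)x^4 - (5/2)x^3 + (15/4)x^2 - 3x + 1
each image's coordinates form column j of the matrix

the matrix is [[0, 1, 1, 1, 1, 1, 1]; [0, 0, -1, -3/2, -2, -5/2, -3]; [0, 0, 0, 3/4, 3/2, 5/2, 15/4]; [0, 0, 0, 0, -1/2, -5/4, -5/2]; [0, 0, 0, 0, 0, 5/16, 15/16]; [0, 0, 0, 0, 0, 0, -3/16]; [0, 0, 0, 0, 0, 0, 0]] (rows listed top to bottom)


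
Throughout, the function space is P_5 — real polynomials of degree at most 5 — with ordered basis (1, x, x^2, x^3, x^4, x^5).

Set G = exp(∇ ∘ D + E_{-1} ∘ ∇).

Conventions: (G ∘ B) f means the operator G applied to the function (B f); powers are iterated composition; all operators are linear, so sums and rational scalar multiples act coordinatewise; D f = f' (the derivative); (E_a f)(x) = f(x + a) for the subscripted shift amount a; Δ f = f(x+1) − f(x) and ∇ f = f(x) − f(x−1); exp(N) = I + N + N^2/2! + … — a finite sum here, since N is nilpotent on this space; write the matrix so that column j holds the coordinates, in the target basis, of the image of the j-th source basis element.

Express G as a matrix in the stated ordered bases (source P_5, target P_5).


the matrix is [[1, 1, 0, 2, 3, -23]; [0, 1, 2, 0, 8, 15]; [0, 0, 1, 3, 0, 20]; [0, 0, 0, 1, 4, 0]; [0, 0, 0, 0, 1, 5]; [0, 0, 0, 0, 0, 1]] (rows listed top to bottom)

image of 1: 1
image of x: x + 1
image of x^2: x^2 + 2x
image of x^3: x^3 + 3x^2 + 2
image of x^4: x^4 + 4x^3 + 8x + 3
image of x^5: x^5 + 5x^4 + 20x^2 + 15x - 23
each image's coordinates form column j of the matrix


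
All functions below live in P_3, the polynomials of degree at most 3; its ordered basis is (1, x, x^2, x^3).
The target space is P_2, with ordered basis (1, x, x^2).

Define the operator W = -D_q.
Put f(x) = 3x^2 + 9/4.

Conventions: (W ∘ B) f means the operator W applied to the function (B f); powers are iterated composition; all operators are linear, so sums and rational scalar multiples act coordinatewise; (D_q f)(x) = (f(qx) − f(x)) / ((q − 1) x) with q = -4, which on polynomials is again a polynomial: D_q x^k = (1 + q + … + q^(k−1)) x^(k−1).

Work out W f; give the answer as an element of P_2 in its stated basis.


D_q f = -9x
(-D_q) f = 9x

the image equals g(x) = 9x
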